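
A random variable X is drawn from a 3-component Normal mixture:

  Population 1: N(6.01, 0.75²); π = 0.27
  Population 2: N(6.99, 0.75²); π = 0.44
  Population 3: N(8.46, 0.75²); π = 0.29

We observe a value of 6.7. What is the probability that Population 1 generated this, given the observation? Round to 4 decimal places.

Apply Bayes' rule: the posterior for each component is proportional to its prior times its likelihood at x.
Normal densities:
  p_1 = 0.348382
  p_2 = 0.493609
  p_3 = 0.0338885
Unnormalised posteriors:
  P(Z=1)·p_1 = 0.27 × 0.348382 = 0.0940631
  P(Z=2)·p_2 = 0.44 × 0.493609 = 0.217188
  P(Z=3)·p_3 = 0.29 × 0.0338885 = 0.00982767
Marginal: 0.0940631 + 0.217188 + 0.00982767 = 0.321079
Responsibility of Population 1: 0.0940631 / 0.321079 ≈ 0.2930

0.2930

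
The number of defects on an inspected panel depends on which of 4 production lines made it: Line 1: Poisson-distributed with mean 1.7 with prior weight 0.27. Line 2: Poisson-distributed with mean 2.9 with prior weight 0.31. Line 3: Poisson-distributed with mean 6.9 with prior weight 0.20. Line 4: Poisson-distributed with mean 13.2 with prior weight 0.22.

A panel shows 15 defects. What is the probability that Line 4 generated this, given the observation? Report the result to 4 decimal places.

0.9714

The responsibility of component k is P(Z=k) f_k(x) divided by Σ_j P(Z=j) f_j(x).
Component likelihoods at x = 15 defects:
  p_1 = e^(−1.7)·1.7^15/15! = 3.99884e-10
  p_2 = e^(−2.9)·2.9^15/15! = 3.63092e-07
  p_3 = e^(−6.9)·6.9^15/15! = 0.00294853
  p_4 = e^(−13.2)·13.2^15/15! = 0.0910798
Weight by the priors:
  P(Z=1)·p_1 = 0.27 × 3.99884e-10 = 1.07969e-10
  P(Z=2)·p_2 = 0.31 × 3.63092e-07 = 1.12558e-07
  P(Z=3)·p_3 = 0.20 × 0.00294853 = 0.000589705
  P(Z=4)·p_4 = 0.22 × 0.0910798 = 0.0200376
Denominator: 1.07969e-10 + 1.12558e-07 + 0.000589705 + 0.0200376 = 0.0206274
So the posterior for Line 4 is 0.0200376 / 0.0206274 ≈ 0.9714.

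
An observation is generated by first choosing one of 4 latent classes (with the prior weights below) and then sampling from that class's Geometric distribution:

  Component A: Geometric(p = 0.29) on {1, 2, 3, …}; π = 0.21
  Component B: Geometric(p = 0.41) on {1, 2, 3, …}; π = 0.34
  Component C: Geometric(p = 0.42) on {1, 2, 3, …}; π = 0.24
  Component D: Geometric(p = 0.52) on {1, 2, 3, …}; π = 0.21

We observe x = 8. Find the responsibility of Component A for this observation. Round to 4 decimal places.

0.4664

By Bayes' theorem, P(k | x) = π_k f_k(x) / Σ_j π_j f_j(x).
Evaluate each component's likelihood at the observed value:
  f_A = 0.29·(1−0.29)^7 = 0.29·0.0909512 = 0.0263758
  f_B = 0.41·(1−0.41)^7 = 0.41·0.0248865 = 0.0102035
  f_C = 0.42·(1−0.42)^7 = 0.42·0.0220798 = 0.00927353
  f_D = 0.52·(1−0.52)^7 = 0.52·0.00587068 = 0.00305276
Weight by the priors:
  π_A·f_A = 0.21 × 0.0263758 = 0.00553893
  π_B·f_B = 0.34 × 0.0102035 = 0.00346918
  π_C·f_C = 0.24 × 0.00927353 = 0.00222565
  π_D·f_D = 0.21 × 0.00305276 = 0.000641079
Denominator: 0.00553893 + 0.00346918 + 0.00222565 + 0.000641079 = 0.0118748
P(Component A | the observation) = 0.00553893 / 0.0118748 ≈ 0.4664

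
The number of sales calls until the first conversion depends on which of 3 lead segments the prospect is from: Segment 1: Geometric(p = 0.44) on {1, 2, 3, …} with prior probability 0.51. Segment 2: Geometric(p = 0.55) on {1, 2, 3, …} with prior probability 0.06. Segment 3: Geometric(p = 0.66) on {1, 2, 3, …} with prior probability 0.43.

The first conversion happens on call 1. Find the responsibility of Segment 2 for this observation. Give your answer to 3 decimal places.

0.061

Apply Bayes' rule: the posterior for each component is proportional to its prior times its likelihood at x.
Geometric probabilities:
  L_1 = 0.44·(1−0.44)^0 = 0.44·1 = 0.44
  L_2 = 0.55·(1−0.55)^0 = 0.55·1 = 0.55
  L_3 = 0.66·(1−0.66)^0 = 0.66·1 = 0.66
Multiply by the mixture weights:
  w_1·L_1 = 0.51 × 0.44 = 0.2244
  w_2·L_2 = 0.06 × 0.55 = 0.033
  w_3·L_3 = 0.43 × 0.66 = 0.2838
Sum: 0.2244 + 0.033 + 0.2838 = 0.5412
P(Segment 2 | x) = 0.033 / 0.5412 ≈ 0.061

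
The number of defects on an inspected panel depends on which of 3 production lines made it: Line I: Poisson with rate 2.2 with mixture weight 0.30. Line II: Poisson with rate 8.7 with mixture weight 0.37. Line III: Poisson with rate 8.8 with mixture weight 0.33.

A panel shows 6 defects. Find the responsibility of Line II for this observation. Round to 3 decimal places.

Posterior ∝ prior × likelihood, so P(k | x) ∝ π_k f_k(x); normalise over all components.
Poisson probabilities:
  f_I = 0.0174484
  f_II = 0.100328
  f_III = 0.0972237
Weight by the priors:
  π_I·f_I = 0.30 × 0.0174484 = 0.00523452
  π_II·f_II = 0.37 × 0.100328 = 0.0371213
  π_III·f_III = 0.33 × 0.0972237 = 0.0320838
Marginal: 0.00523452 + 0.0371213 + 0.0320838 = 0.0744396
P(Line II | x) = 0.0371213 / 0.0744396 ≈ 0.499

0.499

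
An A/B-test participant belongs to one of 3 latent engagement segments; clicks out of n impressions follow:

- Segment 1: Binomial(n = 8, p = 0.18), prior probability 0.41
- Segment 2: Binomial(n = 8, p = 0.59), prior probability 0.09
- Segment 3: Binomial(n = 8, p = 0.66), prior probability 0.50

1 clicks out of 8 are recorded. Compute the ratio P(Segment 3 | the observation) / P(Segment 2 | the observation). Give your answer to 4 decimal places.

Since P(k|x) ∝ P(Z=k) f_k(x), the posterior odds are P(Z=i) f_i(x) / (P(Z=j) f_j(x)).
Binomial probabilities:
  f_1 = C(8,1)·0.18^1·0.82^7 = 8·0.18·0.249285 = 0.358971
  f_2 = C(8,1)·0.59^1·0.41^7 = 8·0.59·0.00194754 = 0.0091924
  f_3 = C(8,1)·0.66^1·0.34^7 = 8·0.66·0.000525234 = 0.00277323
Odds = (0.50/0.09) × (0.00277323/0.0091924) = 5.55556 × 0.301688 ≈ 1.6760

1.6760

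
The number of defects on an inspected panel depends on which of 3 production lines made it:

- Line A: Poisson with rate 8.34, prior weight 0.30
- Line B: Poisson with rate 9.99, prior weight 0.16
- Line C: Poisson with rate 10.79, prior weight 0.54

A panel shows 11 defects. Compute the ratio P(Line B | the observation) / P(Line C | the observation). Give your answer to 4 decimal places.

The posterior odds equal the prior odds times the likelihood ratio: (P(Z=i)/P(Z=j))·(f_i(x)/f_j(x)).
Poisson probabilities:
  L_A = e^(−8.34)·8.34^11/11! = 0.0812185
  L_B = e^(−9.99)·9.99^11/11! = 0.113622
  L_C = e^(−10.79)·10.79^11/11! = 0.119136
0.0181795 / 0.0643334 ≈ 0.2826

0.2826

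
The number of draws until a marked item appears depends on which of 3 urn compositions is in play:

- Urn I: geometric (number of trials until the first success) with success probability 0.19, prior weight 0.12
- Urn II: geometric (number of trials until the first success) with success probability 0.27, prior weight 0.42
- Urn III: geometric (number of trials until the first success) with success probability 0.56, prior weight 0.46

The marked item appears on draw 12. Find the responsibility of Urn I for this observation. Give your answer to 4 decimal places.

0.3849

The responsibility of component k is P(Z=k) f_k(x) divided by Σ_j P(Z=j) f_j(x).
Component likelihoods at x = 12:
  f_I = 0.19·(1−0.19)^11 = 0.19·0.0984771 = 0.0187106
  f_II = 0.27·(1−0.27)^11 = 0.27·0.0313727 = 0.00847062
  f_III = 0.56·(1−0.56)^11 = 0.56·0.000119668 = 6.70143e-05
Multiply by the mixture weights:
  P(Z=I)·f_I = 0.12 × 0.0187106 = 0.00224528
  P(Z=II)·f_II = 0.42 × 0.00847062 = 0.00355766
  P(Z=III)·f_III = 0.46 × 6.70143e-05 = 3.08266e-05
Marginal: 0.00224528 + 0.00355766 + 3.08266e-05 = 0.00583376
Responsibility of Urn I: 0.00224528 / 0.00583376 ≈ 0.3849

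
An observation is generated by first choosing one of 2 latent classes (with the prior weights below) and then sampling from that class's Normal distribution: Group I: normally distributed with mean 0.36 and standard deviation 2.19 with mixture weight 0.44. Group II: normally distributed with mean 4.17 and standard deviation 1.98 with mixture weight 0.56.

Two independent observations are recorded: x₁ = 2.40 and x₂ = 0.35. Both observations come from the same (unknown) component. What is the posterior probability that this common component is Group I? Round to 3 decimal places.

P(component k | x) = π_k·f_k(x) / marginal(x), where marginal(x) = Σ_j π_j·f_j(x).
Since both observations come from the same component, the likelihood for component k is f_k(x₁)·f_k(x₂).
  f_I = [(1/(2.19·√(2π)))·exp(−(2.40−0.36)²/(2·2.19²)) = 0.182165·exp(-0.43385) = 0.118045] × [0.182164] = 0.0215034
  f_II = [(1/(1.98·√(2π)))·exp(−(2.40−4.17)²/(2·1.98²)) = 0.201486·exp(-0.39956) = 0.135119] × [0.0313318] = 0.00423353
Weight by the priors:
  π_I·f_I = 0.44 × 0.0215034 = 0.00946151
  π_II·f_II = 0.56 × 0.00423353 = 0.00237077
Evidence: 0.00946151 + 0.00237077 = 0.0118323
Responsibility of Group I: 0.00946151 / 0.0118323 ≈ 0.800

0.800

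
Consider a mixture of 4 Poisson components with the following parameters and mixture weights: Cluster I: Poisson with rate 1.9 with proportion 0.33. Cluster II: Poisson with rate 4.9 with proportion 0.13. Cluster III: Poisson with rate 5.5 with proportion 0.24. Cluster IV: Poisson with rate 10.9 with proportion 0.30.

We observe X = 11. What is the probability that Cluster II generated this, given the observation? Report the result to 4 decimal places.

0.0236

By Bayes' theorem, P(k | x) = π_k f_k(x) / Σ_j π_j f_j(x).
Component likelihoods at x = 11:
  L_I = e^(−1.9)·1.9^11/11! = 4.3649e-06
  L_II = e^(−4.9)·4.9^11/11! = 0.00729387
  L_III = e^(−5.5)·5.5^11/11! = 0.0142631
  L_IV = e^(−10.9)·10.9^11/11! = 0.119323
Unnormalised posteriors:
  π_I·L_I = 0.33 × 4.3649e-06 = 1.44042e-06
  π_II·L_II = 0.13 × 0.00729387 = 0.000948203
  π_III·L_III = 0.24 × 0.0142631 = 0.00342315
  π_IV·L_IV = 0.30 × 0.119323 = 0.035797
Denominator: 1.44042e-06 + 0.000948203 + 0.00342315 + 0.035797 = 0.0401698
P(Cluster II | the observation) ≈ 0.0236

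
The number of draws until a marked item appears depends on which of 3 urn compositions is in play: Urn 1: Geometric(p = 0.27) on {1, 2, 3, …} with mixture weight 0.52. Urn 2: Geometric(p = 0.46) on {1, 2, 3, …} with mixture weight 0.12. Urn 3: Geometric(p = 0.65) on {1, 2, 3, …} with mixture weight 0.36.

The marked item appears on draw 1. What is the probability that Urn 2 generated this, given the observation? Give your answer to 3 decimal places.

0.128

P(component k | x) = w_k·f_k(x) / marginal(x), where marginal(x) = Σ_j w_j·f_j(x).
Geometric probabilities:
  L_1 = 0.27
  L_2 = 0.46
  L_3 = 0.65
Prior × likelihood for each component:
  w_1·L_1 = 0.52 × 0.27 = 0.1404
  w_2·L_2 = 0.12 × 0.46 = 0.0552
  w_3·L_3 = 0.36 × 0.65 = 0.234
Evidence: 0.1404 + 0.0552 + 0.234 = 0.4296
So the posterior for Urn 2 is 0.0552 / 0.4296 ≈ 0.128.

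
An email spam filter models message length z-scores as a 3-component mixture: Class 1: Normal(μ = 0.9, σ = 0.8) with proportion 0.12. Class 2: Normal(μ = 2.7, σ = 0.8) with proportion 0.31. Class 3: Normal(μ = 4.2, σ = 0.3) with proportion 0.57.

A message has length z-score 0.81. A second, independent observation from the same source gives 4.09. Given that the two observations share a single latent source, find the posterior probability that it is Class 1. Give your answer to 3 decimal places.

0.010

P(component k | x) = P(Z=k)·f_k(x) / marginal(x), where marginal(x) = Σ_j P(Z=j)·f_j(x).
Since both observations come from the same component, the likelihood for component k is f_k(x₁)·f_k(x₂).
  f_1 = [0.495532] × [0.000175851] = 8.71399e-05
  f_2 = [0.0306079] × [0.110223] = 0.0033737
  f_3 = [2.49033e-28] × [1.24335] = 3.09637e-28
Multiply by the mixture weights:
  P(Z=1)·f_1 = 0.12 × 8.71399e-05 = 1.04568e-05
  P(Z=2)·f_2 = 0.31 × 0.0033737 = 0.00104585
  P(Z=3)·f_3 = 0.57 × 3.09637e-28 = 1.76493e-28
Denominator: 1.04568e-05 + 0.00104585 + 1.76493e-28 = 0.0010563
P(Class 1 | x) = 1.04568e-05 / 0.0010563 ≈ 0.010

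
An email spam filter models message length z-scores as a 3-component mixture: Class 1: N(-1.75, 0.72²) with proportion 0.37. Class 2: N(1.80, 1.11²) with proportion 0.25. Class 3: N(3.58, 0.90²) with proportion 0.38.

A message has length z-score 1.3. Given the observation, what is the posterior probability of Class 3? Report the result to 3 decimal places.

P(component k | x) = w_k·f_k(x) / marginal(x), where marginal(x) = Σ_j w_j·f_j(x).
Normal densities:
  p_1 = (1/(0.72·√(2π)))·exp(−(1.3−-1.75)²/(2·0.72²)) = 0.554087·exp(-8.97232) = 7.0299e-05
  p_2 = (1/(1.11·√(2π)))·exp(−(1.3−1.80)²/(2·1.11²)) = 0.359407·exp(-0.10145) = 0.324733
  p_3 = (1/(0.90·√(2π)))·exp(−(1.3−3.58)²/(2·0.90²)) = 0.443269·exp(-3.20889) = 0.0179087
Prior × likelihood for each component:
  w_1·p_1 = 0.37 × 7.0299e-05 = 2.60106e-05
  w_2·p_2 = 0.25 × 0.324733 = 0.0811833
  w_3·p_3 = 0.38 × 0.0179087 = 0.00680532
Sum: 2.60106e-05 + 0.0811833 + 0.00680532 = 0.0880146
Responsibility of Class 3: 0.00680532 / 0.0880146 ≈ 0.077

0.077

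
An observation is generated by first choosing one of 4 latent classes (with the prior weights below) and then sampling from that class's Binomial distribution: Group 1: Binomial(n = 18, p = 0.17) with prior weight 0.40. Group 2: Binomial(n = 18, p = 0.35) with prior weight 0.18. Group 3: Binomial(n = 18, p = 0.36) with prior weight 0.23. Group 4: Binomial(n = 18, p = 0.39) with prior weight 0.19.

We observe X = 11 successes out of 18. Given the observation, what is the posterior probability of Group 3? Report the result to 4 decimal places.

P(component k | x) = P(Z=k)·f_k(x) / marginal(x), where marginal(x) = Σ_j P(Z=j)·f_j(x).
Evaluate each component's likelihood at the observed value:
  L_1 = C(18,11)·0.17^11·0.83^7 = 31824·3.42719e-09·0.271361 = 2.95964e-05
  L_2 = C(18,11)·0.35^11·0.65^7 = 31824·9.65492e-06·0.0490223 = 0.0150625
  L_3 = C(18,11)·0.36^11·0.64^7 = 31824·1.31622e-05·0.0439805 = 0.0184222
  L_4 = C(18,11)·0.39^11·0.61^7 = 31824·3.17476e-05·0.0314274 = 0.0317522
Prior × likelihood for each component:
  P(Z=1)·L_1 = 0.40 × 2.95964e-05 = 1.18386e-05
  P(Z=2)·L_2 = 0.18 × 0.0150625 = 0.00271125
  P(Z=3)·L_3 = 0.23 × 0.0184222 = 0.00423711
  P(Z=4)·L_4 = 0.19 × 0.0317522 = 0.00603292
Marginal: 1.18386e-05 + 0.00271125 + 0.00423711 + 0.00603292 = 0.0129931
P(Group 3 | x) = 0.00423711 / 0.0129931 ≈ 0.3261

0.3261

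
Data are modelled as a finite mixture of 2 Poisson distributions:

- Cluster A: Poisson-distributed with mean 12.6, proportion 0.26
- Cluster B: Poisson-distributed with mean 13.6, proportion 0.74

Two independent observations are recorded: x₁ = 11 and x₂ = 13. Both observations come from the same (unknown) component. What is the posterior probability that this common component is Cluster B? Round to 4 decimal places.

0.7066

P(component k | x) = π_k·f_k(x) / marginal(x), where marginal(x) = Σ_j π_j·f_j(x).
Since both observations come from the same component, the likelihood for component k is f_k(x₁)·f_k(x₂).
  L_A = [e^(−12.6)·12.6^11/11! = 0.107352] × [0.109251] = 0.0117283
  L_B = [e^(−13.6)·13.6^11/11! = 0.0914887] × [0.108473] = 0.00992403
Prior × likelihood for each component:
  π_A·L_A = 0.26 × 0.0117283 = 0.00304937
  π_B·L_B = 0.74 × 0.00992403 = 0.00734378
Denominator: 0.00304937 + 0.00734378 = 0.0103931
So the posterior for Cluster B is 0.00734378 / 0.0103931 ≈ 0.7066.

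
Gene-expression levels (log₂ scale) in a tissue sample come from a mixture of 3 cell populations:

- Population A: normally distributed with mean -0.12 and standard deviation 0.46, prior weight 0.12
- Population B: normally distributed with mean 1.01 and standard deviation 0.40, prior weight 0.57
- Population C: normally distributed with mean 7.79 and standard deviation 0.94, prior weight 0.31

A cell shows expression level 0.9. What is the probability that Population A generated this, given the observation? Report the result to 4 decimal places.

0.0160

P(component k | x) = π_k·f_k(x) / marginal(x), where marginal(x) = Σ_j π_j·f_j(x).
Normal densities:
  f_A = 0.0742126
  f_B = 0.960347
  f_C = 9.14907e-13
Prior × likelihood for each component:
  π_A·f_A = 0.12 × 0.0742126 = 0.00890551
  π_B·f_B = 0.57 × 0.960347 = 0.547398
  π_C·f_C = 0.31 × 9.14907e-13 = 2.83621e-13
Sum: 0.00890551 + 0.547398 + 2.83621e-13 = 0.556303
P(Population A | 0.9) = 0.00890551 / 0.556303 ≈ 0.0160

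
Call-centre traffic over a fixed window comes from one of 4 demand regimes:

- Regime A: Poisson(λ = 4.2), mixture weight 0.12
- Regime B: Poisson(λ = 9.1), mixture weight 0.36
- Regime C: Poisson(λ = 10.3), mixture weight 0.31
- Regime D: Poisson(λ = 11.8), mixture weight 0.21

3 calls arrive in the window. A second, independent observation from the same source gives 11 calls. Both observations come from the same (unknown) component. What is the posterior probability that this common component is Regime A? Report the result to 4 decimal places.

P(component k | x) = w_k·f_k(x) / marginal(x), where marginal(x) = Σ_j w_j·f_j(x).
Since both observations come from the same component, the likelihood for component k is f_k(x₁)·f_k(x₂).
  f_A = [e^(−4.2)·4.2^3/3! = 0.185165] × [0.00269494] = 0.00049901
  f_B = [e^(−9.1)·9.1^3/3! = 0.0140247] × [0.0991334] = 0.00139031
  f_C = [e^(−10.3)·10.3^3/3! = 0.0061253] × [0.116633] = 0.000714411
  f_D = [e^(−11.8)·11.8^3/3! = 0.00205504] × [0.11611] = 0.000238611
Multiply by the mixture weights:
  w_A·f_A = 0.12 × 0.00049901 = 5.98812e-05
  w_B·f_B = 0.36 × 0.00139031 = 0.000500513
  w_C·f_C = 0.31 × 0.000714411 = 0.000221467
  w_D·f_D = 0.21 × 0.000238611 = 5.01084e-05
Normaliser: 5.98812e-05 + 0.000500513 + 0.000221467 + 5.01084e-05 = 0.00083197
Responsibility of Regime A: 5.98812e-05 / 0.00083197 ≈ 0.0720

0.0720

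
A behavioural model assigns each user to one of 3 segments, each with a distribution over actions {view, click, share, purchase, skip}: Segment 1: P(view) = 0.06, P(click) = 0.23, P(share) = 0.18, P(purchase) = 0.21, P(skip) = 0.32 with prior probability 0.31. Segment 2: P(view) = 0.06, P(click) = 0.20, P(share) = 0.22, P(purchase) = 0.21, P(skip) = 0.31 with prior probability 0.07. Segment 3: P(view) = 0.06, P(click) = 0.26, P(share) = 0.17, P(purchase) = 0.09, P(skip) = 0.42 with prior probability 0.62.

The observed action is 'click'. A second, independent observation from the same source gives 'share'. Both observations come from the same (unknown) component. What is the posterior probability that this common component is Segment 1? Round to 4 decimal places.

Posterior ∝ prior × likelihood, so P(k | x) ∝ P(Z=k) f_k(x); normalise over all components.
Since both observations come from the same component, the likelihood for component k is f_k(x₁)·f_k(x₂).
  L_1 = [0.23] × [0.18] = 0.0414
  L_2 = [0.2] × [0.22] = 0.044
  L_3 = [0.26] × [0.17] = 0.0442
Multiply by the mixture weights:
  P(Z=1)·L_1 = 0.31 × 0.0414 = 0.012834
  P(Z=2)·L_2 = 0.07 × 0.044 = 0.00308
  P(Z=3)·L_3 = 0.62 × 0.0442 = 0.027404
Evidence: 0.012834 + 0.00308 + 0.027404 = 0.043318
P(Segment 1 | x₁,x₂) = 0.012834 / 0.043318 ≈ 0.2963

0.2963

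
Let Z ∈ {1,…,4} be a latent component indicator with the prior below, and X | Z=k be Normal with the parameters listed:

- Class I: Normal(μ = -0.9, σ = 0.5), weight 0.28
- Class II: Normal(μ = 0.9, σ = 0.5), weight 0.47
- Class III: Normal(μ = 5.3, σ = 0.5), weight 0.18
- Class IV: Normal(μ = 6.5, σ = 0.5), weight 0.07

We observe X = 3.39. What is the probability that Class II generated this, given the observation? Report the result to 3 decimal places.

P(component k | x) = P(Z=k)·f_k(x) / marginal(x), where marginal(x) = Σ_j P(Z=j)·f_j(x).
Evaluate each component's likelihood at the observed value:
  p_I = (1/(0.5·√(2π)))·exp(−(3.39−-0.9)²/(2·0.5²)) = 0.797885·exp(-36.80820) = 8.24787e-17
  p_II = (1/(0.5·√(2π)))·exp(−(3.39−0.9)²/(2·0.5²)) = 0.797885·exp(-12.40020) = 3.2855e-06
  p_III = (1/(0.5·√(2π)))·exp(−(3.39−5.3)²/(2·0.5²)) = 0.797885·exp(-7.29620) = 0.000541054
  p_IV = (1/(0.5·√(2π)))·exp(−(3.39−6.5)²/(2·0.5²)) = 0.797885·exp(-19.34420) = 3.16855e-09
Prior × likelihood for each component:
  P(Z=I)·p_I = 0.28 × 8.24787e-17 = 2.3094e-17
  P(Z=II)·p_II = 0.47 × 3.2855e-06 = 1.54419e-06
  P(Z=III)·p_III = 0.18 × 0.000541054 = 9.73897e-05
  P(Z=IV)·p_IV = 0.07 × 3.16855e-09 = 2.21799e-10
Marginal: 2.3094e-17 + 1.54419e-06 + 9.73897e-05 + 2.21799e-10 = 9.89341e-05
P(Class II | x) ≈ 0.016

0.016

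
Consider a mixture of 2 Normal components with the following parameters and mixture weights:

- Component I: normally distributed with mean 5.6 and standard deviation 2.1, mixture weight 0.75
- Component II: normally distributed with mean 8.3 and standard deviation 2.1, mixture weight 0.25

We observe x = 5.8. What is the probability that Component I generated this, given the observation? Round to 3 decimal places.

The responsibility of component k is w_k f_k(x) divided by Σ_j w_j f_j(x).
Evaluate each component's likelihood at the observed value:
  L_I = (1/(2.1·√(2π)))·exp(−(5.8−5.6)²/(2·2.1²)) = 0.189973·exp(-0.00454) = 0.189113
  L_II = (1/(2.1·√(2π)))·exp(−(5.8−8.3)²/(2·2.1²)) = 0.189973·exp(-0.70862) = 0.0935282
Multiply by the mixture weights:
  w_I·L_I = 0.75 × 0.189113 = 0.141835
  w_II·L_II = 0.25 × 0.0935282 = 0.023382
Evidence: 0.141835 + 0.023382 = 0.165217
P(Component I | 5.8) = 0.141835 / 0.165217 ≈ 0.858

0.858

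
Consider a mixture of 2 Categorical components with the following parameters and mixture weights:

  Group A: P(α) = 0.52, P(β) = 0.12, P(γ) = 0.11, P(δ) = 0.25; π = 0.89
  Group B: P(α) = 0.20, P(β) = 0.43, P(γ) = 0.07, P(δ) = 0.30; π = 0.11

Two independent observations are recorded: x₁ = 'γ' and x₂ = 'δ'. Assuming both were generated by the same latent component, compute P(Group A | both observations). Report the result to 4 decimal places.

By Bayes' theorem, P(k | x) = π_k f_k(x) / Σ_j π_j f_j(x).
Since both observations come from the same component, the likelihood for component k is f_k(x₁)·f_k(x₂).
  L_A = [P(γ | comp) = 0.11] × [0.25] = 0.0275
  L_B = [P(γ | comp) = 0.07] × [0.3] = 0.021
Weight by the priors:
  π_A·L_A = 0.89 × 0.0275 = 0.024475
  π_B·L_B = 0.11 × 0.021 = 0.00231
Evidence: 0.024475 + 0.00231 = 0.026785
P(Group A | x₁, x₂) ≈ 0.9138

0.9138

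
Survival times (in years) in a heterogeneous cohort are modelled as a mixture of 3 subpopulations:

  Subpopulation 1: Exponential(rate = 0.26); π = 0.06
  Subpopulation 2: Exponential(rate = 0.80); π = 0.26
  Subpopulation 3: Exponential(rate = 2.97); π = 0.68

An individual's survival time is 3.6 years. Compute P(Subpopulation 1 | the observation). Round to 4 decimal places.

0.3429

The responsibility of component k is P(Z=k) f_k(x) divided by Σ_j P(Z=j) f_j(x).
Component likelihoods at x = 3.6 years:
  L_1 = 0.10197
  L_2 = 0.0449078
  L_3 = 6.74963e-05
Multiply by the mixture weights:
  P(Z=1)·L_1 = 0.06 × 0.10197 = 0.00611822
  P(Z=2)·L_2 = 0.26 × 0.0449078 = 0.011676
  P(Z=3)·L_3 = 0.68 × 6.74963e-05 = 4.58975e-05
Sum: 0.00611822 + 0.011676 + 4.58975e-05 = 0.0178401
Responsibility of Subpopulation 1: 0.00611822 / 0.0178401 ≈ 0.3429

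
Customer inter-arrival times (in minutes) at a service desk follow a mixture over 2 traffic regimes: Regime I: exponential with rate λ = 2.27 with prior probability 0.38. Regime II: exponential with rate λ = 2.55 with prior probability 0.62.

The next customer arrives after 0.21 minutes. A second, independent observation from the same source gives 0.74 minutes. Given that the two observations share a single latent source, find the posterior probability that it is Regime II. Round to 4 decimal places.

0.6121

By Bayes' theorem, P(k | x) = P(Z=k) f_k(x) / Σ_j P(Z=j) f_j(x).
Since both observations come from the same component, the likelihood for component k is f_k(x₁)·f_k(x₂).
  p_I = [1.40928] × [0.423154] = 0.596342
  p_II = [1.49271] × [0.386391] = 0.576769
Unnormalised posteriors:
  P(Z=I)·p_I = 0.38 × 0.596342 = 0.22661
  P(Z=II)·p_II = 0.62 × 0.576769 = 0.357597
Sum: 0.22661 + 0.357597 = 0.584207
So the posterior for Regime II is 0.357597 / 0.584207 ≈ 0.6121.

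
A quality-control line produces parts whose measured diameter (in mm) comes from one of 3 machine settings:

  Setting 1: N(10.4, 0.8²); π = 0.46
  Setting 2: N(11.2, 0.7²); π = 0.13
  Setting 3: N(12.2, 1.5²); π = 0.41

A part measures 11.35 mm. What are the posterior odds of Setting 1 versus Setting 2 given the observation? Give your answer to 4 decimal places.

Posterior odds = (P(Z=i) f_i(x)) / (P(Z=j) f_j(x)); the normalising sum cancels.
Component likelihoods at x = 11.35 mm:
  p_1 = 0.246382
  p_2 = 0.556982
  p_3 = 0.226512
Posterior odds = (P(Z=1)·p_1) / (P(Z=2)·p_2) = (0.46·0.246382) / (0.13·0.556982) = 0.113336 / 0.0724076 ≈ 1.5652

1.5652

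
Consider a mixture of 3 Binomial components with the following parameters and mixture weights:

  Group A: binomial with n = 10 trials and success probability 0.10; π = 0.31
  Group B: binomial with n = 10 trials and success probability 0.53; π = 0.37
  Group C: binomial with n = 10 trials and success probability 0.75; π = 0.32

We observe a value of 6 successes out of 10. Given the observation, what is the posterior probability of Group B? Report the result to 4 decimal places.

Apply Bayes' rule: the posterior for each component is proportional to its prior times its likelihood at x.
Binomial probabilities:
  L_A = C(10,6)·0.10^6·0.90^4 = 210·1e-06·0.6561 = 0.000137781
  L_B = C(10,6)·0.53^6·0.47^4 = 210·0.0221644·0.0487968 = 0.227126
  L_C = C(10,6)·0.75^6·0.25^4 = 210·0.177979·0.00390625 = 0.145998
Multiply by the mixture weights:
  π_A·L_A = 0.31 × 0.000137781 = 4.27121e-05
  π_B·L_B = 0.37 × 0.227126 = 0.0840364
  π_C·L_C = 0.32 × 0.145998 = 0.0467194
Denominator: 4.27121e-05 + 0.0840364 + 0.0467194 = 0.130799
P(Group B | x) = 0.0840364 / 0.130799 ≈ 0.6425

0.6425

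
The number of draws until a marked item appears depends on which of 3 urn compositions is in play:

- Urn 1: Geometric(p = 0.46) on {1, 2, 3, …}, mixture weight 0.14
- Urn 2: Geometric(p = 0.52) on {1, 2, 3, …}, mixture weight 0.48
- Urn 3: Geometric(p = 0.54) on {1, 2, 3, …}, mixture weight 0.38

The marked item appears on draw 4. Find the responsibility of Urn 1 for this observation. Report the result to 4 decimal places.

0.1757

The responsibility of component k is P(Z=k) f_k(x) divided by Σ_j P(Z=j) f_j(x).
Evaluate each component's likelihood at the observed value:
  p_1 = 0.46·(1−0.46)^3 = 0.46·0.157464 = 0.0724334
  p_2 = 0.52·(1−0.52)^3 = 0.52·0.110592 = 0.0575078
  p_3 = 0.54·(1−0.54)^3 = 0.54·0.097336 = 0.0525614
Multiply by the mixture weights:
  P(Z=1)·p_1 = 0.14 × 0.0724334 = 0.0101407
  P(Z=2)·p_2 = 0.48 × 0.0575078 = 0.0276038
  P(Z=3)·p_3 = 0.38 × 0.0525614 = 0.0199733
Denominator: 0.0101407 + 0.0276038 + 0.0199733 = 0.0577178
Responsibility of Urn 1: 0.0101407 / 0.0577178 ≈ 0.1757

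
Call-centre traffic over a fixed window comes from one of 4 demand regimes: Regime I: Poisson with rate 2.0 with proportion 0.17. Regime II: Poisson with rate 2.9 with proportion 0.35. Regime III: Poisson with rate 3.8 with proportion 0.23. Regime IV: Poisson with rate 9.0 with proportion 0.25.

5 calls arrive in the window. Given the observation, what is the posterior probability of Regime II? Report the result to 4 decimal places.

0.3732

P(component k | x) = P(Z=k)·f_k(x) / marginal(x), where marginal(x) = Σ_j P(Z=j)·f_j(x).
Evaluate each component's likelihood at the observed value:
  f_I = e^(−2.0)·2.0^5/5! = 0.0360894
  f_II = e^(−2.9)·2.9^5/5! = 0.0940491
  f_III = e^(−3.8)·3.8^5/5! = 0.147713
  f_IV = e^(−9.0)·9.0^5/5! = 0.0607269
Unnormalised posteriors:
  P(Z=I)·f_I = 0.17 × 0.0360894 = 0.0061352
  P(Z=II)·f_II = 0.35 × 0.0940491 = 0.0329172
  P(Z=III)·f_III = 0.23 × 0.147713 = 0.0339739
  P(Z=IV)·f_IV = 0.25 × 0.0607269 = 0.0151817
Normaliser: 0.0061352 + 0.0329172 + 0.0339739 + 0.0151817 = 0.088208
P(Regime II | the observation) = 0.0329172 / 0.088208 ≈ 0.3732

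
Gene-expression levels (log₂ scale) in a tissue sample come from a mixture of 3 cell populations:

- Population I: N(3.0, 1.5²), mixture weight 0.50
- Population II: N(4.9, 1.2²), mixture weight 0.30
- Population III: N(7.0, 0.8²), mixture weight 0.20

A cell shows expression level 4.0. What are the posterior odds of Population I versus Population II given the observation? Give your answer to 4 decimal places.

The posterior odds equal the prior odds times the likelihood ratio: (w_i/w_j)·(f_i(x)/f_j(x)).
Evaluate each component's likelihood at the observed value:
  L_I = (1/(1.5·√(2π)))·exp(−(4.0−3.0)²/(2·1.5²)) = 0.265962·exp(-0.22222) = 0.212965
  L_II = (1/(1.2·√(2π)))·exp(−(4.0−4.9)²/(2·1.2²)) = 0.332452·exp(-0.28125) = 0.250948
  L_III = (1/(0.8·√(2π)))·exp(−(4.0−7.0)²/(2·0.8²)) = 0.498678·exp(-7.03125) = 0.000440745
Posterior odds = (w_I·L_I) / (w_II·L_II) = (0.50·0.212965) / (0.30·0.250948) = 0.106483 / 0.0752844 ≈ 1.4144

1.4144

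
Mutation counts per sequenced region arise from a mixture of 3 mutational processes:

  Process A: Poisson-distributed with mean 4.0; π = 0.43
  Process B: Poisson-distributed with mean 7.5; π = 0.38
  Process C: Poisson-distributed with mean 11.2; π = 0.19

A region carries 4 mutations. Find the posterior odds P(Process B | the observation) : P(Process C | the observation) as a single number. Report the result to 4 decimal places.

Only the two components matter; the odds are (π_i f_i(x)) / (π_j f_j(x)).
Poisson probabilities:
  f_A = 0.195367
  f_B = 0.0729164
  f_C = 0.00896526
Odds = (0.38/0.19) × (0.0729164/0.00896526) = 2 × 8.13322 ≈ 16.2664

16.2664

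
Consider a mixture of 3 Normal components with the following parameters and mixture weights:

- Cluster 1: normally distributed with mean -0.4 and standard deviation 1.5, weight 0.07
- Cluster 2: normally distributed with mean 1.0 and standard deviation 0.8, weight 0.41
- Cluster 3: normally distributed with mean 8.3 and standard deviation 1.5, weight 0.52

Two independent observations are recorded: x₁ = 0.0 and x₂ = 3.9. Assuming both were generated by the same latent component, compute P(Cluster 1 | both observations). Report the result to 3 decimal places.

0.545

Apply Bayes' rule: the posterior for each component is proportional to its prior times its likelihood at x.
Since both observations come from the same component, the likelihood for component k is f_k(x₁)·f_k(x₂).
  f_1 = [(1/(1.5·√(2π)))·exp(−(0.0−-0.4)²/(2·1.5²)) = 0.265962·exp(-0.03556) = 0.256671] × [0.00436869] = 0.00112132
  f_2 = [(1/(0.8·√(2π)))·exp(−(0.0−1.0)²/(2·0.8²)) = 0.498678·exp(-0.78125) = 0.228311] × [0.000698827] = 0.00015955
  f_3 = [(1/(1.5·√(2π)))·exp(−(0.0−8.3)²/(2·1.5²)) = 0.265962·exp(-15.30889) = 5.97383e-08] × [0.0036007] = 2.151e-10
Multiply by the mixture weights:
  π_1·f_1 = 0.07 × 0.00112132 = 7.84922e-05
  π_2·f_2 = 0.41 × 0.00015955 = 6.54155e-05
  π_3·f_3 = 0.52 × 2.151e-10 = 1.11852e-10
Marginal: 7.84922e-05 + 6.54155e-05 + 1.11852e-10 = 0.000143908
Responsibility of Cluster 1: 7.84922e-05 / 0.000143908 ≈ 0.545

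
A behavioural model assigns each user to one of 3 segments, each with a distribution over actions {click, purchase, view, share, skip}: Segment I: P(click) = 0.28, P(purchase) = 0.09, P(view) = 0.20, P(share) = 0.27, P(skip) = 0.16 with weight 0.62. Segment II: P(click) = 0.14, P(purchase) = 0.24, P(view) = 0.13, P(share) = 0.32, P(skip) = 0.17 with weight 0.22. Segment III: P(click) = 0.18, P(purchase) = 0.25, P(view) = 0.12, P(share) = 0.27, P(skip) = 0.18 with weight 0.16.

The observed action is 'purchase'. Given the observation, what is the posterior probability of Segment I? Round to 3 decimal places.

0.376

The responsibility of component k is w_k f_k(x) divided by Σ_j w_j f_j(x).
Component likelihoods at x = 'purchase':
  p_I = P(purchase | comp) = 0.09
  p_II = P(purchase | comp) = 0.24
  p_III = P(purchase | comp) = 0.25
Prior × likelihood for each component:
  w_I·p_I = 0.62 × 0.09 = 0.0558
  w_II·p_II = 0.22 × 0.24 = 0.0528
  w_III·p_III = 0.16 × 0.25 = 0.04
Marginal: 0.0558 + 0.0528 + 0.04 = 0.1486
Responsibility of Segment I: 0.0558 / 0.1486 ≈ 0.376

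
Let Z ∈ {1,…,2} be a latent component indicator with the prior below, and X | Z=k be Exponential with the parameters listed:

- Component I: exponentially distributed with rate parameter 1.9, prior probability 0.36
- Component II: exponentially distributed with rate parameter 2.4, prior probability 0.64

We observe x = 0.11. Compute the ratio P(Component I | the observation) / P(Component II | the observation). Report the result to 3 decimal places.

0.470

Only the two components matter; the odds are (π_i f_i(x)) / (π_j f_j(x)).
Evaluate each component's likelihood at the observed value:
  p_I = 1.9·e^(−1.9·0.11) = 1.9·e^(−0.2090) = 1.54165
  p_II = 2.4·e^(−2.4·0.11) = 2.4·e^(−0.2640) = 1.84314
Odds = (0.36/0.64) × (1.54165/1.84314) = 0.5625 × 0.836428 ≈ 0.470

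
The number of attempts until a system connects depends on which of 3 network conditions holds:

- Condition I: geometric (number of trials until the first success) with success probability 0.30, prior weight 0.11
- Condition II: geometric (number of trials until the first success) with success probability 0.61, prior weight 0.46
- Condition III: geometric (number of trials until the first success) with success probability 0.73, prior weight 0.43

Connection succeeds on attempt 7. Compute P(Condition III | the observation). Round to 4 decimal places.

P(component k | x) = π_k·f_k(x) / marginal(x), where marginal(x) = Σ_j π_j·f_j(x).
Evaluate each component's likelihood at the observed value:
  f_I = 0.30·(1−0.30)^6 = 0.30·0.117649 = 0.0352947
  f_II = 0.61·(1−0.61)^6 = 0.61·0.00351874 = 0.00214643
  f_III = 0.73·(1−0.73)^6 = 0.73·0.00038742 = 0.000282817
Unnormalised posteriors:
  π_I·f_I = 0.11 × 0.0352947 = 0.00388242
  π_II·f_II = 0.46 × 0.00214643 = 0.000987359
  π_III·f_III = 0.43 × 0.000282817 = 0.000121611
Denominator: 0.00388242 + 0.000987359 + 0.000121611 = 0.00499139
P(Condition III | 7) ≈ 0.0244

0.0244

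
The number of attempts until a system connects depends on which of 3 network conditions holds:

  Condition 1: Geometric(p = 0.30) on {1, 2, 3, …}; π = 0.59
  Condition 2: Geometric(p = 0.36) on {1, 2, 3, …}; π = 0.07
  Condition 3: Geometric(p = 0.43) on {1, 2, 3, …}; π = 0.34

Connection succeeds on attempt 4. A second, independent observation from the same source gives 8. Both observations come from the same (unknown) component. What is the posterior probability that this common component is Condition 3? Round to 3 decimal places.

0.124

Posterior ∝ prior × likelihood, so P(k | x) ∝ π_k f_k(x); normalise over all components.
Since both observations come from the same component, the likelihood for component k is f_k(x₁)·f_k(x₂).
  L_1 = [0.30·(1−0.30)^3 = 0.30·0.343 = 0.1029] × [0.0247063] = 0.00254228
  L_2 = [0.36·(1−0.36)^3 = 0.36·0.262144 = 0.0943718] × [0.015833] = 0.00149419
  L_3 = [0.43·(1−0.43)^3 = 0.43·0.185193 = 0.079633] × [0.00840606] = 0.0006694
Prior × likelihood for each component:
  π_1·L_1 = 0.59 × 0.00254228 = 0.00149994
  π_2·L_2 = 0.07 × 0.00149419 = 0.000104593
  π_3·L_3 = 0.34 × 0.0006694 = 0.000227596
Denominator: 0.00149994 + 0.000104593 + 0.000227596 = 0.00183213
Responsibility of Condition 3: 0.000227596 / 0.00183213 ≈ 0.124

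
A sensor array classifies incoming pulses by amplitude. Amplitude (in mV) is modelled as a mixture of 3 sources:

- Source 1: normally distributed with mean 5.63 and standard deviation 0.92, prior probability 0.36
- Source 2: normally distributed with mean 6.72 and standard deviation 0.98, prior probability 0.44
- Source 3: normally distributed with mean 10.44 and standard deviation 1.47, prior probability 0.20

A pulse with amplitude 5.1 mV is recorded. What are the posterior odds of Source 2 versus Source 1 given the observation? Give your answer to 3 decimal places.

Since P(k|x) ∝ P(Z=k) f_k(x), the posterior odds are P(Z=i) f_i(x) / (P(Z=j) f_j(x)).
Evaluate each component's likelihood at the observed value:
  p_1 = (1/(0.92·√(2π)))·exp(−(5.1−5.63)²/(2·0.92²)) = 0.433633·exp(-0.16594) = 0.36733
  p_2 = (1/(0.98·√(2π)))·exp(−(5.1−6.72)²/(2·0.98²)) = 0.407084·exp(-1.36631) = 0.103826
  p_3 = (1/(1.47·√(2π)))·exp(−(5.1−10.44)²/(2·1.47²)) = 0.271389·exp(-6.59808) = 0.000369897
Odds = (0.44/0.36) × (0.103826/0.36733) = 1.22222 × 0.28265 ≈ 0.345

0.345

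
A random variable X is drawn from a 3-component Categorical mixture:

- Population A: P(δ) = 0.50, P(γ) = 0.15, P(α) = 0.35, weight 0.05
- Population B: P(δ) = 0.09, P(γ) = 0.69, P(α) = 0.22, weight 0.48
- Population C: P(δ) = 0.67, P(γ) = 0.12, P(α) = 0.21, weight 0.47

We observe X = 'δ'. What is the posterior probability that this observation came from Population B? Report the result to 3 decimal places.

Apply Bayes' rule: the posterior for each component is proportional to its prior times its likelihood at x.
Component likelihoods at x = 'δ':
  f_A = P(δ | comp) = 0.50
  f_B = P(δ | comp) = 0.09
  f_C = P(δ | comp) = 0.67
Prior × likelihood for each component:
  π_A·f_A = 0.05 × 0.5 = 0.025
  π_B·f_B = 0.48 × 0.09 = 0.0432
  π_C·f_C = 0.47 × 0.67 = 0.3149
Denominator: 0.025 + 0.0432 + 0.3149 = 0.3831
Responsibility of Population B: 0.0432 / 0.3831 ≈ 0.113

0.113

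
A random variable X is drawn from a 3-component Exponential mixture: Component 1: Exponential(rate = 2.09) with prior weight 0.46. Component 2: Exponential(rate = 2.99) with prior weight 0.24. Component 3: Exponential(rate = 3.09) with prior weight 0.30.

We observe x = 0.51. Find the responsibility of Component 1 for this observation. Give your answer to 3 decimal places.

0.488

Apply Bayes' rule: the posterior for each component is proportional to its prior times its likelihood at x.
Component likelihoods at x = 0.51:
  L_1 = 0.719833
  L_2 = 0.650752
  L_3 = 0.639078
Weight by the priors:
  P(Z=1)·L_1 = 0.46 × 0.719833 = 0.331123
  P(Z=2)·L_2 = 0.24 × 0.650752 = 0.15618
  P(Z=3)·L_3 = 0.30 × 0.639078 = 0.191723
Sum: 0.331123 + 0.15618 + 0.191723 = 0.679027
Responsibility of Component 1: 0.331123 / 0.679027 ≈ 0.488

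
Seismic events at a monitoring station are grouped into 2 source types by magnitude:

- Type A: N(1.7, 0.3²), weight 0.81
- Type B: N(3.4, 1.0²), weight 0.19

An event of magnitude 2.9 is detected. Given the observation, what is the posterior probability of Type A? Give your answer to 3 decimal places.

By Bayes' theorem, P(k | x) = w_k f_k(x) / Σ_j w_j f_j(x).
Normal densities:
  p_A = 0.000446101
  p_B = 0.352065
Unnormalised posteriors:
  w_A·p_A = 0.81 × 0.000446101 = 0.000361342
  w_B·p_B = 0.19 × 0.352065 = 0.0668924
Evidence: 0.000361342 + 0.0668924 = 0.0672538
So the posterior for Type A is 0.000361342 / 0.0672538 ≈ 0.005.

0.005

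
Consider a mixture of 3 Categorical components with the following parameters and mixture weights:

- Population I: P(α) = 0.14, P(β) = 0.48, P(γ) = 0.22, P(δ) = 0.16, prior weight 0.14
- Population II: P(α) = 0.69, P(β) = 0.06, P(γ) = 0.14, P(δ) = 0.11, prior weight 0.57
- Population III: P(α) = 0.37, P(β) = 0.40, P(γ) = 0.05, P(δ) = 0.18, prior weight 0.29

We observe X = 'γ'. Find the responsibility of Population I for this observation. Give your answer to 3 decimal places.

0.246

The responsibility of component k is P(Z=k) f_k(x) divided by Σ_j P(Z=j) f_j(x).
Component likelihoods at x = 'γ':
  p_I = P(γ | comp) = 0.22
  p_II = P(γ | comp) = 0.14
  p_III = P(γ | comp) = 0.05
Unnormalised posteriors:
  P(Z=I)·p_I = 0.14 × 0.22 = 0.0308
  P(Z=II)·p_II = 0.57 × 0.14 = 0.0798
  P(Z=III)·p_III = 0.29 × 0.05 = 0.0145
Denominator: 0.0308 + 0.0798 + 0.0145 = 0.1251
So the posterior for Population I is 0.0308 / 0.1251 ≈ 0.246.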